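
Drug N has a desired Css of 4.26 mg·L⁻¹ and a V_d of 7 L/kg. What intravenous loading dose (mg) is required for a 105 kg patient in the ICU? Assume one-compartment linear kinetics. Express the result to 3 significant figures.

3130 mg

Vd(total) = 105 kg × 7 L/kg = 735.0 L
LD = Vd × C = 735.0 × 4.260 = 3131 mg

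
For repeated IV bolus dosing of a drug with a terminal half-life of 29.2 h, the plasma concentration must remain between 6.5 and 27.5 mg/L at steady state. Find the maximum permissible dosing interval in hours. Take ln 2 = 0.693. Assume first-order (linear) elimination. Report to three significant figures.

60.8 h

k = 0.693 / t½ = 0.693 / 29.2 = 0.02373 h⁻¹
Between IV bolus doses, concentration decays as C = C₀·e^(−kτ), so C_peak/C_trough = e^(kτ).
τ_max = ln(C_peak/C_trough) / k = ln(27.5/6.5) / 0.02373 = 1.442 / 0.02373 = 60.77 h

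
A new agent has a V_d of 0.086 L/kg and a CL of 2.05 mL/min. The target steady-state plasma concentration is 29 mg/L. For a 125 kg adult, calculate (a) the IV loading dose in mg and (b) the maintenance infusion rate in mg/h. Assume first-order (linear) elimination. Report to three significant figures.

(a) 312 mg; (b) 3.57 mg/h

Total Vd = 0.086 × 125 = 10.75 L
Loading: fill Vd to C_target → 10.75 L × 29 mg/L = 311.8 mg
CL = 2.05 mL/min = 2.05 × 0.06 = 0.1230 L/h
Infusion rate = 0.1230 L/h × 29 mg/L = 3.567 mg/h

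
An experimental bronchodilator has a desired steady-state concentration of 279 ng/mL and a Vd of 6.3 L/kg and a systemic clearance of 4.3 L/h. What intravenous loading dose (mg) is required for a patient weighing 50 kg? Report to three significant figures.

87.9 mg

Vd(total) = 50 kg × 6.3 L/kg = 315.0 L
C = 279 ng/mL = 0.2790 mg/L
LD = Vd × C = 315.0 × 0.2790 = 87.89 mg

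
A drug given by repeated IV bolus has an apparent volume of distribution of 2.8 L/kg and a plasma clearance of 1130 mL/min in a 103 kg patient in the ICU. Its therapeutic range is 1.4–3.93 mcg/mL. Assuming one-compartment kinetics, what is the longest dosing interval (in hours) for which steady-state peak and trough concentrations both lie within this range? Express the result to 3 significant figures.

4.39 h

Vd(total) = 103 kg × 2.8 L/kg = 288.4 L
CL = 1130 mL/min = 1130 × 0.06 = 67.80 L/h
k = CL / Vd = 67.80 / 288.4 = 0.2351 h⁻¹
Between IV bolus doses, concentration decays as C = C₀·e^(−kτ), so C_peak/C_trough = e^(kτ).
τ_max = ln(C_peak/C_trough) / k = ln(3.93/1.4) / 0.2351 = 1.032 / 0.2351 = 4.390 h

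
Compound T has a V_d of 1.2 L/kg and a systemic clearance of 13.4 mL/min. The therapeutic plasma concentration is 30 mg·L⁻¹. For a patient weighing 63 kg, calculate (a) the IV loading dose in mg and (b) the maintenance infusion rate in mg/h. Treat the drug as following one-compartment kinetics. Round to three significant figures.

Vd(total) = 63 kg × 1.2 L/kg = 75.60 L
Loading dose = Vd × C = 75.60 × 30 = 2268 mg
CL = 13.4 mL/min = 13.4 × 0.06 = 0.8040 L/h
Infusion rate = 0.8040 L/h × 30 mg/L = 24.12 mg/h

(a) 2270 mg; (b) 24.1 mg/h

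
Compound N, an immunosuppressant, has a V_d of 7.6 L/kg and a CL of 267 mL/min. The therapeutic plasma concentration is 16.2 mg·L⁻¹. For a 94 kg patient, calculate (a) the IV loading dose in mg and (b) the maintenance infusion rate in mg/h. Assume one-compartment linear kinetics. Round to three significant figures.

(a) 11600 mg; (b) 260 mg/h

Vd(total) = 94 kg × 7.6 L/kg = 714.4 L
LD = Vd · C_target = 714.4 × 16.2 = 11570 mg
CL = 267 mL/min = 267 × 0.06 = 16.02 L/h
Maintenance: replace elimination → rate = CL × Css = 16.02 × 16.2 = 259.5 mg/h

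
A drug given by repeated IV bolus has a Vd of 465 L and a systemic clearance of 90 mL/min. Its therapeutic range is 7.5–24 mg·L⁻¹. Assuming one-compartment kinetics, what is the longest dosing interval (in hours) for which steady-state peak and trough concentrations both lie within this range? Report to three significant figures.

Convert clearance: 90 mL/min × 60 min/h ÷ 1000 mL/L = 5.400 L/h
k = CL / Vd = 5.400 / 465.0 = 0.01161 h⁻¹
Between IV bolus doses, concentration decays as C = C₀·e^(−kτ), so C_peak/C_trough = e^(kτ).
τ_max = ln(C_peak/C_trough) / k = ln(24/7.5) / 0.01161 = 1.163 / 0.01161 = 100.2 h

100 h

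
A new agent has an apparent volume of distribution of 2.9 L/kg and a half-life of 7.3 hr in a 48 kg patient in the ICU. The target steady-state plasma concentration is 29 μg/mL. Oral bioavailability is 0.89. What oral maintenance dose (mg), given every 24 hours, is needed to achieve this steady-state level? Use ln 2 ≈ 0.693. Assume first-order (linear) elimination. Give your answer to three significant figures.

10300 mg

Total Vd = 2.9 × 48 = 139.2 L
CL = 0.693 × Vd / t½ = 0.693 × 139.2 / 7.3 = 13.21 L/h
D = CL × Css × τ / F = 13.21 × 29 × 24 / 0.89 = 10330 mg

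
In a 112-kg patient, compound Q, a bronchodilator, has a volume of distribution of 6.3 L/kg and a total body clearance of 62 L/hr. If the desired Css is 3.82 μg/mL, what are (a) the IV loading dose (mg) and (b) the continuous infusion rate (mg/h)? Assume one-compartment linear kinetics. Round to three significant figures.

Total Vd = 6.3 × 112 = 705.6 L
Loading dose = Vd × C = 705.6 × 3.82 = 2695 mg
Infusion rate = 62.00 L/h × 3.82 mg/L = 236.8 mg/h

(a) 2700 mg; (b) 237 mg/h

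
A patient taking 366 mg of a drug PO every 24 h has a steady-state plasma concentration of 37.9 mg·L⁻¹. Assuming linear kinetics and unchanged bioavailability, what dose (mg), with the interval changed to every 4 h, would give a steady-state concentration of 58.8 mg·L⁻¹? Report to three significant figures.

For first-order elimination, Css ∝ F·D/(CL·τ); F and CL are unchanged, so Css ∝ D/τ.
D₂ = D₁ × (Css,target / Css,current) × (τ₂/τ₁) = 366 × (58.8/37.9) × (4/24) = 94.64 mg

94.6 mg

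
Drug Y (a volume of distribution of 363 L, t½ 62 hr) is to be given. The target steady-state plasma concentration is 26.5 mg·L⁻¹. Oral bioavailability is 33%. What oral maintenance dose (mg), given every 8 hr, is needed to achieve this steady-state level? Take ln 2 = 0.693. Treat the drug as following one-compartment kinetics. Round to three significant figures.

2610 mg

CL = ln 2 · Vd / t½ = 0.693 × 363.0 / 62 = 4.057 L/h
D = CL × Css × τ / F = 4.057 × 26.5 × 8 / 0.33 = 2606 mg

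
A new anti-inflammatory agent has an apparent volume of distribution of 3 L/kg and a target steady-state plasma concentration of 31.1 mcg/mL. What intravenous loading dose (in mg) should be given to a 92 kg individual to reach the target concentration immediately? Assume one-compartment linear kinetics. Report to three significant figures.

Vd = 3 L/kg × 92 kg = 276.0 L
LD = Vd × C = 276.0 × 31.10 = 8584 mg

8580 mg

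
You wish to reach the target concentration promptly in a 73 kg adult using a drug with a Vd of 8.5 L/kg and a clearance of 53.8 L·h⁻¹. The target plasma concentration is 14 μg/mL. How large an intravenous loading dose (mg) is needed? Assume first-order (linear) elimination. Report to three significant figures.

8690 mg

Vd = 8.5 L/kg × 73 kg = 620.5 L
LD is governed by Vd — clearance does not enter the loading-dose calculation.
LD = Vd × C = 620.5 × 14.00 = 8687 mg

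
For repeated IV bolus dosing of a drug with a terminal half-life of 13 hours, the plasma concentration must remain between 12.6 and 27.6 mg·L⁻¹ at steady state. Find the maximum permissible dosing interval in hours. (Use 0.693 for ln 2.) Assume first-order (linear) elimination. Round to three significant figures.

14.7 h

k = 0.693 / t½ = 0.693 / 13 = 0.05331 h⁻¹
Between IV bolus doses, concentration decays as C = C₀·e^(−kτ), so C_peak/C_trough = e^(kτ).
τ_max = ln(C_peak/C_trough) / k = ln(27.6/12.6) / 0.05331 = 0.7841 / 0.05331 = 14.71 h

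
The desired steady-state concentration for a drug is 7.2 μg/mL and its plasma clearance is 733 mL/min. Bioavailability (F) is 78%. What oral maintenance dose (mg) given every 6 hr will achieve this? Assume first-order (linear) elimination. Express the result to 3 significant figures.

Convert clearance: 733 mL/min × 60 min/h ÷ 1000 mL/L = 43.98 L/h
D = CL × Css × τ / F = 43.98 × 7.2 × 6 / 0.78 = 2436 mg

2440 mg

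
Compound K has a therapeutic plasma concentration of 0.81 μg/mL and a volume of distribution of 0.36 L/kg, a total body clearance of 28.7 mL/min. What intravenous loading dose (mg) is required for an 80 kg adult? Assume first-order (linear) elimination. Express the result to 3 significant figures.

23.3 mg

Total Vd = 0.36 × 80 = 28.80 L
LD = Vd × C = 28.80 × 0.8100 = 23.33 mg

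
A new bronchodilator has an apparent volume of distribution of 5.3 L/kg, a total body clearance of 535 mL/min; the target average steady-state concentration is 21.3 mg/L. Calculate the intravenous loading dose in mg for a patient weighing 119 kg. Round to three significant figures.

13400 mg

Vd(total) = 119 kg × 5.3 L/kg = 630.7 L
LD = Vd × C = 630.7 × 21.30 = 13430 mg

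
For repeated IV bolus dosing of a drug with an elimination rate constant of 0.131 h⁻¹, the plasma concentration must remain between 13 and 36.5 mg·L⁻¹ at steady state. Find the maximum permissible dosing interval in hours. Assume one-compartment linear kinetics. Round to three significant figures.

7.88 h

Between IV bolus doses, concentration decays as C = C₀·e^(−kτ), so C_peak/C_trough = e^(kτ).
τ_max = ln(C_peak/C_trough) / k = ln(36.5/13) / 0.1310 = 1.032 / 0.1310 = 7.878 h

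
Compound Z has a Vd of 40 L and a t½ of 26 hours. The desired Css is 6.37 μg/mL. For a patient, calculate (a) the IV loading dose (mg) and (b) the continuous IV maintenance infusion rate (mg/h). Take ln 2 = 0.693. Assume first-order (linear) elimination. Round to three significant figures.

LD = Vd × C = 40.00 × 6.37 = 254.8 mg
CL = 0.693 × Vd / t½ = 0.693 × 40.00 / 26 = 1.066 L/h
Infusion rate = CL × Css = 1.066 × 6.37 = 6.790 mg/h

(a) 255 mg; (b) 6.79 mg/h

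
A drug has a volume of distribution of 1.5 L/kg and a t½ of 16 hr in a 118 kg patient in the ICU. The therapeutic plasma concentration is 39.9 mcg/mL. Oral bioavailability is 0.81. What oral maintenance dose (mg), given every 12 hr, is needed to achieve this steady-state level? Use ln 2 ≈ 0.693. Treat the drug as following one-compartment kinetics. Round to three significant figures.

4530 mg

Total Vd = 1.5 × 118 = 177.0 L
CL = ln 2 · Vd / t½ = 0.693 × 177.0 / 16 = 7.666 L/h
D = CL × Css × τ / F = 7.666 × 39.9 × 12 / 0.81 = 4531 mg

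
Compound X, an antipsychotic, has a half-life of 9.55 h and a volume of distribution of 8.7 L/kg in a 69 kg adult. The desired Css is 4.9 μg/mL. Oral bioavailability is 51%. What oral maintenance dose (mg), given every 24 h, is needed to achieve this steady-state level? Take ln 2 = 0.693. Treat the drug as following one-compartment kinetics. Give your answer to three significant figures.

Vd(total) = 69 kg × 8.7 L/kg = 600.3 L
CL = ln 2 · Vd / t½ = 0.693 × 600.3 / 9.55 = 43.56 L/h
D = CL × Css × τ / F = 43.56 × 4.9 × 24 / 0.51 = 10040 mg

10000 mg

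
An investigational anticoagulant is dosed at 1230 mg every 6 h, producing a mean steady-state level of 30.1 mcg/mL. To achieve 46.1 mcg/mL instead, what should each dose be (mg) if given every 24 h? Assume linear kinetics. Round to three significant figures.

7540 mg

For first-order elimination, Css ∝ F·D/(CL·τ); F and CL are unchanged, so Css ∝ D/τ.
D₂ = D₁ × (Css,target / Css,current) × (τ₂/τ₁) = 1230 × (46.1/30.1) × (24/6) = 7535 mg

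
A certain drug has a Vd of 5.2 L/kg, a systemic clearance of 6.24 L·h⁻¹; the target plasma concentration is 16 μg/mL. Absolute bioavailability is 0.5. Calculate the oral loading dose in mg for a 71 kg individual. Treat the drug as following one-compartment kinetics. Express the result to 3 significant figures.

11800 mg

Vd(total) = 71 kg × 5.2 L/kg = 369.2 L
LD = Vd × C / F = 369.2 × 16.00 / 0.5 = 11810 mg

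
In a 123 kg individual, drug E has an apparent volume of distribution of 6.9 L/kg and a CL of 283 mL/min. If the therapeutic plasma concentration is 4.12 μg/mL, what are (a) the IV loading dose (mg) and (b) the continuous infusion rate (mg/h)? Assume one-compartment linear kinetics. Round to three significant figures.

(a) 3500 mg; (b) 70.0 mg/h

Vd(total) = 123 kg × 6.9 L/kg = 848.7 L
Loading dose = Vd × C = 848.7 × 4.12 = 3497 mg
Convert clearance: 283 mL/min × 60 min/h ÷ 1000 mL/L = 16.98 L/h
Maintenance: replace elimination → rate = CL × Css = 16.98 × 4.12 = 69.96 mg/h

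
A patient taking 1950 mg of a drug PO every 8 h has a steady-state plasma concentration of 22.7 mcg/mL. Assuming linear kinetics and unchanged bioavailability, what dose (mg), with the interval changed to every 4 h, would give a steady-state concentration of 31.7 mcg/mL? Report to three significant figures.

1360 mg

With linear kinetics, Css is proportional to dose rate (D/τ) at fixed clearance.
D₂ = D₁ × (Css,target / Css,current) × (τ₂/τ₁) = 1950 × (31.7/22.7) × (4/8) = 1362 mg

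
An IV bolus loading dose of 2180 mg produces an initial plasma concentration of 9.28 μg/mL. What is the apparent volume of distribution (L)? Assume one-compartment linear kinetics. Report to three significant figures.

235 L

Immediately after an IV bolus, C₀ = Dose / Vd, so Vd = Dose / C₀.
Vd = 2180 / 9.28 = 234.9 L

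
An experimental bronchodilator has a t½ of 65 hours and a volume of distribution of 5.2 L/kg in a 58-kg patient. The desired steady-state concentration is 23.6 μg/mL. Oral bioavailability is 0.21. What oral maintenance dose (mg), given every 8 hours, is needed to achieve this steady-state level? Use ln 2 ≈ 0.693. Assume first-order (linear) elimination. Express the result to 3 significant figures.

2890 mg

Vd(total) = 58 kg × 5.2 L/kg = 301.6 L
CL = ln 2 · Vd / t½ = 0.693 × 301.6 / 65 = 3.216 L/h
D = CL × Css × τ / F = 3.216 × 23.6 × 8 / 0.21 = 2891 mg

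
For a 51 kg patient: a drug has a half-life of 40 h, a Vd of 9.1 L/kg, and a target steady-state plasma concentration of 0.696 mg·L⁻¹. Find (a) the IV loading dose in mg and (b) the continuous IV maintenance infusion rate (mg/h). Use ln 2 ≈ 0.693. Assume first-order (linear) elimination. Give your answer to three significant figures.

Total Vd = 9.1 × 51 = 464.1 L
LD = Vd × C = 464.1 × 0.696 = 323.0 mg
CL = 0.693 × Vd / t½ = 0.693 × 464.1 / 40 = 8.041 L/h
Infusion rate = CL × Css = 8.041 × 0.696 = 5.597 mg/h

(a) 323 mg; (b) 5.60 mg/h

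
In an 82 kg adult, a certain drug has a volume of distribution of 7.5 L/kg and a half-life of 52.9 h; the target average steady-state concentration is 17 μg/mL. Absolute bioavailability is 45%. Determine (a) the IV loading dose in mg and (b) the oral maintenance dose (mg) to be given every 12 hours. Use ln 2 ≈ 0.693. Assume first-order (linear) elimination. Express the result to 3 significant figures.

Vd(total) = 82 kg × 7.5 L/kg = 615.0 L
LD = Vd × C = 615.0 × 17 = 10460 mg
CL = 0.693 × Vd / t½ = 0.693 × 615.0 / 52.9 = 8.057 L/h
D = CL × Css × τ / F = 8.057 × 17 × 12 / 0.45 = 3653 mg

(a) 10500 mg; (b) 3650 mg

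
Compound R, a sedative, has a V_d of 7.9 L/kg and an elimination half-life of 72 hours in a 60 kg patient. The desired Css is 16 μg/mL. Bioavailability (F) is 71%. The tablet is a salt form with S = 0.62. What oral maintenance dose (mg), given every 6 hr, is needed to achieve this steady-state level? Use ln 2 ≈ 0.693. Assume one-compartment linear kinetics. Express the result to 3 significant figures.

Total Vd = 7.9 × 60 = 474.0 L
k = 0.693/72 = 0.009625 h⁻¹, so CL = k·Vd = 0.009625 × 474.0 = 4.562 L/h
D = CL × Css × τ / F / S = 4.562 × 16 × 6 / 0.71 / 0.62 = 994.9 mg

995 mg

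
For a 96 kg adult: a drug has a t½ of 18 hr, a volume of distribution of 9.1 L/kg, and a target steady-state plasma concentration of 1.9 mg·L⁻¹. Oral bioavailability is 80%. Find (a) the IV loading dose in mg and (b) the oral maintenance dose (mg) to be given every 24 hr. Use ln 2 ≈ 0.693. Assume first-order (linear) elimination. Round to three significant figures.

Vd = 9.1 L/kg × 96 kg = 873.6 L
LD = Vd × C = 873.6 × 1.9 = 1660 mg
CL = 0.693 × Vd / t½ = 0.693 × 873.6 / 18 = 33.63 L/h
D = CL × Css × τ / F = 33.63 × 1.9 × 24 / 0.8 = 1917 mg

(a) 1660 mg; (b) 1920 mg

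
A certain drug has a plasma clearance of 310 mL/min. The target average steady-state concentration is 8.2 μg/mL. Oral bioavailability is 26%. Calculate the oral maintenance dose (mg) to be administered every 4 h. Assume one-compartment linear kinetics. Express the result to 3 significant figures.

2350 mg

Convert clearance: 310 mL/min × 60 min/h ÷ 1000 mL/L = 18.60 L/h
D = CL × Css × τ / F = 18.60 × 8.2 × 4 / 0.26 = 2346 mg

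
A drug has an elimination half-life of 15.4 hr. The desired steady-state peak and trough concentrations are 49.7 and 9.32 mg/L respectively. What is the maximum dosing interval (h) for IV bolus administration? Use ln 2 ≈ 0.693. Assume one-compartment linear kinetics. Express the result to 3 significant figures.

37.2 h

k = 0.693 / t½ = 0.693 / 15.4 = 0.04500 h⁻¹
Between IV bolus doses, concentration decays as C = C₀·e^(−kτ), so C_peak/C_trough = e^(kτ).
τ_max = ln(C_peak/C_trough) / k = ln(49.7/9.32) / 0.04500 = 1.674 / 0.04500 = 37.20 h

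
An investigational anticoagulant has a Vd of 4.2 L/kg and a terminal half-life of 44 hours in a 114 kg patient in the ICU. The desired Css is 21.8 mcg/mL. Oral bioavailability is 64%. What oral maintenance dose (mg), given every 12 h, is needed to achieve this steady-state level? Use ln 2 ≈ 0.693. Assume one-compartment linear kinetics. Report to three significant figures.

3080 mg

Vd = 4.2 L/kg × 114 kg = 478.8 L
k = 0.693/44 = 0.01575 h⁻¹, so CL = k·Vd = 0.01575 × 478.8 = 7.541 L/h
D = CL × Css × τ / F = 7.541 × 21.8 × 12 / 0.64 = 3082 mg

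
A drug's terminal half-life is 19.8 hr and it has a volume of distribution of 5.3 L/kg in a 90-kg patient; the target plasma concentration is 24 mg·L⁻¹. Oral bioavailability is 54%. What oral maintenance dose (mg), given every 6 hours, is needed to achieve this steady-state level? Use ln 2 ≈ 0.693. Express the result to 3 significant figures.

Total Vd = 5.3 × 90 = 477.0 L
CL = 0.693 × Vd / t½ = 0.693 × 477.0 / 19.8 = 16.70 L/h
D = CL × Css × τ / F = 16.70 × 24 × 6 / 0.54 = 4453 mg

4450 mg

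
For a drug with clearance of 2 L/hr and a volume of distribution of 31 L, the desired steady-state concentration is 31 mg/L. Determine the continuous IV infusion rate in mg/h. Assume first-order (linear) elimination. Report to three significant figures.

Maintenance depends on clearance, not Vd — rate in must match rate out.
Infusion rate = CL · Css = 2.000 L/h × 31 mg/L = 62.00 mg/h

62.0 mg/h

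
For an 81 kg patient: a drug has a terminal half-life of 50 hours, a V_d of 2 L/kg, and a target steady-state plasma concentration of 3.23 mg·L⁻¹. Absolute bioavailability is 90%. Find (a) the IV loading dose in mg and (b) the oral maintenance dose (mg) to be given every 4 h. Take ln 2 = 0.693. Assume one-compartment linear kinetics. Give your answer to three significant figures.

(a) 523 mg; (b) 32.2 mg

Vd(total) = 81 kg × 2 L/kg = 162.0 L
LD = Vd × C = 162.0 × 3.23 = 523.3 mg
CL = 0.693 × Vd / t½ = 0.693 × 162.0 / 50 = 2.245 L/h
D = CL × Css × τ / F = 2.245 × 3.23 × 4 / 0.9 = 32.23 mg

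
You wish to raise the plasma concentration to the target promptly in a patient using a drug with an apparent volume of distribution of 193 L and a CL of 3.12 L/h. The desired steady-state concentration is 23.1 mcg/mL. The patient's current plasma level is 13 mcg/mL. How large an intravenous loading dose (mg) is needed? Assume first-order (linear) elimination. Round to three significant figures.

1950 mg

The loading dose fills Vd to the target concentration; clearance is irrelevant here.
Concentration deficit ΔC = 23.1 − 13 = 10.10 mg/L
LD = Vd × ΔC = 193.0 × 10.10 = 1949 mg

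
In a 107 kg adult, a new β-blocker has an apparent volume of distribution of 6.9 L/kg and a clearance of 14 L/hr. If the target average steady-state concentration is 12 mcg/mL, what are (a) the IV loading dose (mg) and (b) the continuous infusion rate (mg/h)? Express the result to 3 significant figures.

(a) 8860 mg; (b) 168 mg/h

Vd = 6.9 L/kg × 107 kg = 738.3 L
Loading dose = Vd × C = 738.3 × 12 = 8860 mg
Infusion rate = 14.00 L/h × 12 mg/L = 168.0 mg/h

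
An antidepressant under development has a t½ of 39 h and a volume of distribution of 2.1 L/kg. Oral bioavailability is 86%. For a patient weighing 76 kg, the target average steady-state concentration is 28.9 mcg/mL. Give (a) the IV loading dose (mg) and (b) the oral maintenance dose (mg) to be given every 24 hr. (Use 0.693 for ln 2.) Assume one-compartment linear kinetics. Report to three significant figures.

Total Vd = 2.1 × 76 = 159.6 L
LD = Vd × C = 159.6 × 28.9 = 4612 mg
CL = 0.693 × Vd / t½ = 0.693 × 159.6 / 39 = 2.836 L/h
D = CL × Css × τ / F = 2.836 × 28.9 × 24 / 0.86 = 2287 mg

(a) 4610 mg; (b) 2290 mg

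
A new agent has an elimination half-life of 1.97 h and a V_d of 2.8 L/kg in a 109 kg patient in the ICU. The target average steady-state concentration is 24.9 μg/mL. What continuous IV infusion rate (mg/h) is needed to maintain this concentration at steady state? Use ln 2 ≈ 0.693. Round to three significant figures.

2670 mg/h

Total Vd = 2.8 × 109 = 305.2 L
CL = ln 2 · Vd / t½ = 0.693 × 305.2 / 1.97 = 107.4 L/h
Infusion rate = CL × Css = 107.4 × 24.9 = 2674 mg/h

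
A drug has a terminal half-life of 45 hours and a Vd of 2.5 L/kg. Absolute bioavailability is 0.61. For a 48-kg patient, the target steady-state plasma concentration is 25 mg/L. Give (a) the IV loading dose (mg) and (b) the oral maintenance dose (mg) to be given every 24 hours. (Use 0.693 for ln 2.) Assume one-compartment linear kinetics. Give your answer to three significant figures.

Vd(total) = 48 kg × 2.5 L/kg = 120.0 L
LD = Vd × C = 120.0 × 25 = 3000 mg
CL = 0.693 × Vd / t½ = 0.693 × 120.0 / 45 = 1.848 L/h
D = CL × Css × τ / F = 1.848 × 25 × 24 / 0.61 = 1818 mg

(a) 3000 mg; (b) 1820 mg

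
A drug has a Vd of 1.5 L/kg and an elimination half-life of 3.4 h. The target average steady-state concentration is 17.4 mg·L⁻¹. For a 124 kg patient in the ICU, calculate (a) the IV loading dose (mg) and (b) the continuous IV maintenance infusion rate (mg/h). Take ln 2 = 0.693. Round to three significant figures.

(a) 3240 mg; (b) 660 mg/h

Vd = 1.5 L/kg × 124 kg = 186.0 L
LD = Vd × C = 186.0 × 17.4 = 3236 mg
CL = 0.693 × Vd / t½ = 0.693 × 186.0 / 3.4 = 37.91 L/h
Infusion rate = CL × Css = 37.91 × 17.4 = 659.6 mg/h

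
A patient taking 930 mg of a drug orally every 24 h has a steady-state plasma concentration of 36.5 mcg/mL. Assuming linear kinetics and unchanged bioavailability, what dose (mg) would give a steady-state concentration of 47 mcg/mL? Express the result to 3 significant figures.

For first-order elimination, Css ∝ F·D/(CL·τ); F and CL are unchanged, so Css ∝ D/τ.
D₂ = D₁ × (Css,target / Css,current) = 930 × 47/36.5 = 1198 mg

1200 mg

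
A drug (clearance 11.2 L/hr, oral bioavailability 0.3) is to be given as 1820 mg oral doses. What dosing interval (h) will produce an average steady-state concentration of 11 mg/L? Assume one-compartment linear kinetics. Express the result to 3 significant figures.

4.43 h

F·D/τ = CL·Css → τ = F·D / (CL·Css).
τ = 0.3 × 1820 / (11.2 × 11) = 4.432 h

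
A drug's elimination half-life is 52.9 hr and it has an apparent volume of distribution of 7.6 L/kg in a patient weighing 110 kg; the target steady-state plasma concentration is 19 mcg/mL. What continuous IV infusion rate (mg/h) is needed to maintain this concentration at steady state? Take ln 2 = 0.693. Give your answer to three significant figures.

Vd = 7.6 L/kg × 110 kg = 836.0 L
k = 0.693/52.9 = 0.01310 h⁻¹, so CL = k·Vd = 0.01310 × 836.0 = 10.95 L/h
Infusion rate = CL × Css = 10.95 × 19 = 208.1 mg/h

208 mg/h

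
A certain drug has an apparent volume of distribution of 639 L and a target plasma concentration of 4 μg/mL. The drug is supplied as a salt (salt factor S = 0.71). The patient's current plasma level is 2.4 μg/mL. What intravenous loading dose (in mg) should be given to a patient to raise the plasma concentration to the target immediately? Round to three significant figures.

1440 mg

The loading dose fills Vd to the target concentration.
Concentration deficit ΔC = 4 − 2.4 = 1.600 mg/L
LD = Vd × ΔC / S = 639.0 × 1.600 / 0.71 = 1440 mg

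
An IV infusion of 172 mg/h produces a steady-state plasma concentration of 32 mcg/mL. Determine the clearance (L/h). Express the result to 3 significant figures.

5.38 L/h

At steady state, infusion rate = CL × Css, so CL = rate / Css.
CL = 172 / 32 = 5.375 L/h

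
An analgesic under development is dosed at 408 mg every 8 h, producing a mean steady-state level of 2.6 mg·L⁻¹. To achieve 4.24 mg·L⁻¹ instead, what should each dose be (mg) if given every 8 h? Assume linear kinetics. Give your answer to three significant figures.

With linear kinetics, Css is proportional to dose rate (D/τ) at fixed clearance.
D₂ = D₁ × (Css,target / Css,current) = 408 × 4.24/2.6 = 665.4 mg

665 mg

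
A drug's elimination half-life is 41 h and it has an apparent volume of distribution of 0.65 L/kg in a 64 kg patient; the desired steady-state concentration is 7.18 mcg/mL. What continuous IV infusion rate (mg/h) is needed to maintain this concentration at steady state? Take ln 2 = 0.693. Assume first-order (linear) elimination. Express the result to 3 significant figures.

5.05 mg/h

Vd(total) = 64 kg × 0.65 L/kg = 41.60 L
CL = 0.693 × Vd / t½ = 0.693 × 41.60 / 41 = 0.7031 L/h
Infusion rate = CL × Css = 0.7031 × 7.18 = 5.048 mg/h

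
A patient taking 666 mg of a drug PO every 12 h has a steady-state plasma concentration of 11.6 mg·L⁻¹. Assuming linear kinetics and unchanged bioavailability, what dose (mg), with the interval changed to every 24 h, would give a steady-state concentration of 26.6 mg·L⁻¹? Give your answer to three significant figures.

3050 mg

With linear kinetics, Css is proportional to dose rate (D/τ) at fixed clearance.
D₂ = D₁ × (Css,target / Css,current) × (τ₂/τ₁) = 666 × (26.6/11.6) × (24/12) = 3054 mg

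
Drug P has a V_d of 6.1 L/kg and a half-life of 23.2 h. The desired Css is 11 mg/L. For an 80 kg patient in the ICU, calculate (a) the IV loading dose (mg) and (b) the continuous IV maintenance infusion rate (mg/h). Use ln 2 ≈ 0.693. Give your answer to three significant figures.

Vd = 6.1 L/kg × 80 kg = 488.0 L
LD = Vd × C = 488.0 × 11 = 5368 mg
CL = 0.693 × Vd / t½ = 0.693 × 488.0 / 23.2 = 14.58 L/h
Infusion rate = CL × Css = 14.58 × 11 = 160.4 mg/h

(a) 5370 mg; (b) 160 mg/h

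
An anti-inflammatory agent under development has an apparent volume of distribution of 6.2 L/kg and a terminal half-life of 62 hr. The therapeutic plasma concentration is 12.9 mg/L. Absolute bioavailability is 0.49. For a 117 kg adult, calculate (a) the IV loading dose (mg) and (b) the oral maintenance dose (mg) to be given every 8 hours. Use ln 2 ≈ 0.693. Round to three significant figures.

Vd(total) = 117 kg × 6.2 L/kg = 725.4 L
LD = Vd × C = 725.4 × 12.9 = 9358 mg
CL = 0.693 × Vd / t½ = 0.693 × 725.4 / 62 = 8.108 L/h
D = CL × Css × τ / F = 8.108 × 12.9 × 8 / 0.49 = 1708 mg

(a) 9360 mg; (b) 1710 mg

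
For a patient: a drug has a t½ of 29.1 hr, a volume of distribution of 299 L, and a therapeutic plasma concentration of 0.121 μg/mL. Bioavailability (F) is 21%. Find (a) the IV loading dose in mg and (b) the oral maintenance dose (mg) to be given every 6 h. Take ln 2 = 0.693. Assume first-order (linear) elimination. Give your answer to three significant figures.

(a) 36.2 mg; (b) 24.6 mg

LD = Vd × C = 299.0 × 0.121 = 36.18 mg
CL = 0.693 × Vd / t½ = 0.693 × 299.0 / 29.1 = 7.121 L/h
D = CL × Css × τ / F = 7.121 × 0.121 × 6 / 0.21 = 24.62 mg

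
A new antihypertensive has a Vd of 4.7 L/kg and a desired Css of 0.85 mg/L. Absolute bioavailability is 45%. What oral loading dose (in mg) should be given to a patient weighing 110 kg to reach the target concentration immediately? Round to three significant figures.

977 mg

Total Vd = 4.7 × 110 = 517.0 L
The loading dose fills Vd to the target concentration.
LD = Vd × C / F = 517.0 × 0.8500 / 0.45 = 976.6 mg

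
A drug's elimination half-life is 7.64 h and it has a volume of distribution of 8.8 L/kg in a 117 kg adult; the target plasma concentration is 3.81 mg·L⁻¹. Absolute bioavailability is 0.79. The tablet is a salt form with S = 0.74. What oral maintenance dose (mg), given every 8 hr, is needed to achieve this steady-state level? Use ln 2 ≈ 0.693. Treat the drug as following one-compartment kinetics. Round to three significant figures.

4870 mg

Vd(total) = 117 kg × 8.8 L/kg = 1030 L
CL = ln 2 · Vd / t½ = 0.693 × 1030 / 7.64 = 93.43 L/h
D = CL × Css × τ / F / S = 93.43 × 3.81 × 8 / 0.79 / 0.74 = 4871 mg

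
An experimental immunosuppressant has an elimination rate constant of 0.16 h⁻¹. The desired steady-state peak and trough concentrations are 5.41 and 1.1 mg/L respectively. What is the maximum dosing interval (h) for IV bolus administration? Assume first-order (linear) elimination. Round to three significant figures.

9.96 h

Between IV bolus doses, concentration decays as C = C₀·e^(−kτ), so C_peak/C_trough = e^(kτ).
τ_max = ln(C_peak/C_trough) / k = ln(5.41/1.1) / 0.1600 = 1.593 / 0.1600 = 9.956 h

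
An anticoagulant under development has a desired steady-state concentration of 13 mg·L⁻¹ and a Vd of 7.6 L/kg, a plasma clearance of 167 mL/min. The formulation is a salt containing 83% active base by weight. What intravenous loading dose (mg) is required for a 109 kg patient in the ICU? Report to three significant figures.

13000 mg

Vd(total) = 109 kg × 7.6 L/kg = 828.4 L
The loading dose fills Vd to the target concentration.
LD = Vd × C / S = 828.4 × 13.00 / 0.83 = 12970 mg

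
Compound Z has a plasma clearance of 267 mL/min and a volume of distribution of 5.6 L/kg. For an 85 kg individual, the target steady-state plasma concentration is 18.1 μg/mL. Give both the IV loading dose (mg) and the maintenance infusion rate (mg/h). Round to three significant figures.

(a) 8620 mg; (b) 290 mg/h

Vd(total) = 85 kg × 5.6 L/kg = 476.0 L
Loading dose = Vd × C = 476.0 × 18.1 = 8616 mg
CL = 267 mL/min = 267 × 0.06 = 16.02 L/h
Infusion rate = 16.02 L/h × 18.1 mg/L = 290.0 mg/h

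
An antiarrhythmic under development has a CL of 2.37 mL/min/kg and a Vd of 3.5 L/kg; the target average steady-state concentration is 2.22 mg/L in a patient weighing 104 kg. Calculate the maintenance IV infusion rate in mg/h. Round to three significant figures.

CL = 2.37 mL/min/kg × 104 kg = 246.5 mL/min = 246.5 × 60/1000 = 14.79 L/h
Vd does not affect the maintenance rate; only clearance governs steady-state input.
R₀ = 14.79 × 2.22 = 32.83 mg/h

32.8 mg/h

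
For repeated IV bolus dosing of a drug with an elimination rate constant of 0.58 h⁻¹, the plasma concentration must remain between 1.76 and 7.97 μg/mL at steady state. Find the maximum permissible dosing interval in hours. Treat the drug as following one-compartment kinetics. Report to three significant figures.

2.60 h

Between IV bolus doses, concentration decays as C = C₀·e^(−kτ), so C_peak/C_trough = e^(kτ).
τ_max = ln(C_peak/C_trough) / k = ln(7.97/1.76) / 0.5800 = 1.510 / 0.5800 = 2.603 h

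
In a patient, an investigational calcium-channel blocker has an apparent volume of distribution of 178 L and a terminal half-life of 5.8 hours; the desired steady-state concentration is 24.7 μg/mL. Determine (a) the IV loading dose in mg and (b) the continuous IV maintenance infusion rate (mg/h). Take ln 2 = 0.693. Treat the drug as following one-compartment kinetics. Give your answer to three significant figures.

LD = Vd × C = 178.0 × 24.7 = 4397 mg
CL = 0.693 × Vd / t½ = 0.693 × 178.0 / 5.8 = 21.27 L/h
Infusion rate = CL × Css = 21.27 × 24.7 = 525.4 mg/h

(a) 4400 mg; (b) 525 mg/h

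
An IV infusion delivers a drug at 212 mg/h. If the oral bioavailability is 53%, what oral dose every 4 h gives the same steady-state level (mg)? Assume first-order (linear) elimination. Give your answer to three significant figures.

1600 mg

To maintain the same Css, the systemic dosing rate must be unchanged: F·D/τ = infusion rate.
D = rate × τ / F = 212 × 4 / 0.53 = 1600 mg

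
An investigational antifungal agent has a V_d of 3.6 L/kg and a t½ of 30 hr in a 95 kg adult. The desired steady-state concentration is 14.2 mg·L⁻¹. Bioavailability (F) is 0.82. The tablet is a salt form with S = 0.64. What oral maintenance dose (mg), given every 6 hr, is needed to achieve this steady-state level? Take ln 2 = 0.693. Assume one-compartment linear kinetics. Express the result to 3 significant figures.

Vd(total) = 95 kg × 3.6 L/kg = 342.0 L
k = 0.693/30 = 0.02310 h⁻¹, so CL = k·Vd = 0.02310 × 342.0 = 7.900 L/h
D = CL × Css × τ / F / S = 7.900 × 14.2 × 6 / 0.82 / 0.64 = 1283 mg

1280 mg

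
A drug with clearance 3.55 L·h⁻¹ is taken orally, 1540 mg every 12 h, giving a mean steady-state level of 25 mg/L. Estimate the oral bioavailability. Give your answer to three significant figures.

F·D/τ = CL·Css at steady state → F = CL·Css·τ / D.
F = 3.55 × 25 × 12 / 1540 = 0.692

0.692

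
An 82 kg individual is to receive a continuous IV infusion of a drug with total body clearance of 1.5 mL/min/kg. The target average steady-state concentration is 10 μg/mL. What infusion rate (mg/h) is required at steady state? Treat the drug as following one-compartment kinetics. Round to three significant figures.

73.8 mg/h

CL = 1.5 mL/min/kg × 82 kg = 123.0 mL/min = 123.0 × 60/1000 = 7.380 L/h
R₀ = 7.380 × 10 = 73.80 mg/h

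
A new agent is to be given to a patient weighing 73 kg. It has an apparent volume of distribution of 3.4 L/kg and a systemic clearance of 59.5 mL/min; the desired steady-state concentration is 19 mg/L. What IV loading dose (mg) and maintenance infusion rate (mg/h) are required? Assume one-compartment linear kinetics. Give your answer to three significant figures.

Total Vd = 3.4 × 73 = 248.2 L
Loading dose = Vd × C = 248.2 × 19 = 4716 mg
Convert clearance: 59.5 mL/min × 60 min/h ÷ 1000 mL/L = 3.570 L/h
Infusion rate = 3.570 L/h × 19 mg/L = 67.83 mg/h

(a) 4720 mg; (b) 67.8 mg/h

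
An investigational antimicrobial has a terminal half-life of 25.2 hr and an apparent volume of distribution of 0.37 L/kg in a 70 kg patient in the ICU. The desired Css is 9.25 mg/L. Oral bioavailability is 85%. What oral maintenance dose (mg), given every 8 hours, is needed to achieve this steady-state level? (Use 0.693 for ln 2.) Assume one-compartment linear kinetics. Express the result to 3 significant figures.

62.0 mg

Vd = 0.37 L/kg × 70 kg = 25.90 L
CL = ln 2 · Vd / t½ = 0.693 × 25.90 / 25.2 = 0.7123 L/h
D = CL × Css × τ / F = 0.7123 × 9.25 × 8 / 0.85 = 62.01 mg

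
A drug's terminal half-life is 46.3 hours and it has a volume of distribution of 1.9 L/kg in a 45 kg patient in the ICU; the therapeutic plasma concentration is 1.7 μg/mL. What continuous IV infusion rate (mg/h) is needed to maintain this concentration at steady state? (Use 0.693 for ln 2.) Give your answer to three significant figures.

Total Vd = 1.9 × 45 = 85.50 L
k = 0.693/46.3 = 0.01497 h⁻¹, so CL = k·Vd = 0.01497 × 85.50 = 1.280 L/h
Infusion rate = CL × Css = 1.280 × 1.7 = 2.176 mg/h

2.18 mg/h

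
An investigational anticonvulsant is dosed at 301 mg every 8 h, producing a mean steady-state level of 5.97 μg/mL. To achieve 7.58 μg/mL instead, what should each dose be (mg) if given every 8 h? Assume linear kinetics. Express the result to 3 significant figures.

For first-order elimination, Css ∝ F·D/(CL·τ); F and CL are unchanged, so Css ∝ D/τ.
D₂ = D₁ × (Css,target / Css,current) = 301 × 7.58/5.97 = 382.2 mg

382 mg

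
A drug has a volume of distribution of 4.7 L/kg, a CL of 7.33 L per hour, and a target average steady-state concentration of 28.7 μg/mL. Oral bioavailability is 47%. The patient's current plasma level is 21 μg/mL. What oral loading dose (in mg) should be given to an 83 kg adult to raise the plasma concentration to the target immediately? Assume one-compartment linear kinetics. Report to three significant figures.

6390 mg

Total Vd = 4.7 × 83 = 390.1 L
Concentration deficit ΔC = 28.7 − 21 = 7.700 mg/L
LD = Vd × ΔC / F = 390.1 × 7.700 / 0.47 = 6391 mg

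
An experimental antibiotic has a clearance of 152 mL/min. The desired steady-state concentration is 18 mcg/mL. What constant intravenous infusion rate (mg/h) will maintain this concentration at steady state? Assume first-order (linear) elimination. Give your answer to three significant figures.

164 mg/h

CL = 152 mL/min = 152 × 0.06 = 9.120 L/h
Rate = CL × Css = 9.120 × 18 = 164.2 mg/h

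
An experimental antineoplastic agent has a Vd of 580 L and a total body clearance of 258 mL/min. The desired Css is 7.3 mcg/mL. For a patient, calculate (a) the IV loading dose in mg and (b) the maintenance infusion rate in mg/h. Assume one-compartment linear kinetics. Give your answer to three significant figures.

(a) 4230 mg; (b) 113 mg/h

LD = Vd · C_target = 580.0 × 7.3 = 4234 mg
CL = 258 mL/min = 258 × 0.06 = 15.48 L/h
Infusion rate = 15.48 L/h × 7.3 mg/L = 113.0 mg/h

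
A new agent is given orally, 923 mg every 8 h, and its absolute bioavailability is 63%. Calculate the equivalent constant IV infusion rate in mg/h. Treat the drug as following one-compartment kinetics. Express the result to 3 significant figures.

72.7 mg/h

Equivalent systemic input: infusion rate = F·D/τ.
Rate = 0.63 × 923 / 8 = 72.69 mg/h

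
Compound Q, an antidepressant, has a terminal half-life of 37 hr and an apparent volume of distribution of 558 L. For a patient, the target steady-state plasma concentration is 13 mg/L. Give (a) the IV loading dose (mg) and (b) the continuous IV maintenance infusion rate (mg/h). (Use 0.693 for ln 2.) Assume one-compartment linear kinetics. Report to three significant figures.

(a) 7250 mg; (b) 136 mg/h

LD = Vd × C = 558.0 × 13 = 7254 mg
CL = 0.693 × Vd / t½ = 0.693 × 558.0 / 37 = 10.45 L/h
Infusion rate = CL × Css = 10.45 × 13 = 135.9 mg/h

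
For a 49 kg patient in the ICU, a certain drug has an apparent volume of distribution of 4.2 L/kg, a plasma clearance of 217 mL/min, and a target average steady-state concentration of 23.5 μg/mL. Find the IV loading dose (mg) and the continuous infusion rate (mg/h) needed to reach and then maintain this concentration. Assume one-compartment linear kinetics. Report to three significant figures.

(a) 4840 mg; (b) 306 mg/h

Vd = 4.2 L/kg × 49 kg = 205.8 L
Loading dose = Vd × C = 205.8 × 23.5 = 4836 mg
CL = 217 mL/min × 60/1000 = 13.02 L/h
Infusion rate = 13.02 L/h × 23.5 mg/L = 306.0 mg/h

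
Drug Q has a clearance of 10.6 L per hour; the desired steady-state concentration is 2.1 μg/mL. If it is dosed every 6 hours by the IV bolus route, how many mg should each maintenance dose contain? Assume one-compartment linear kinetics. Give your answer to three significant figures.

D = CL × Css × τ = 10.60 × 2.1 × 6 = 133.6 mg

134 mg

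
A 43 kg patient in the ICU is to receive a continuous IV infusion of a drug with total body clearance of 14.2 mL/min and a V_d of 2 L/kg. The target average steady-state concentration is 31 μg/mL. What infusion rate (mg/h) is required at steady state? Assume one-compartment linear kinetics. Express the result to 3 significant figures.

26.4 mg/h

Convert clearance: 14.2 mL/min × 60 min/h ÷ 1000 mL/L = 0.8520 L/h
R₀ = 0.8520 × 31 = 26.41 mg/h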